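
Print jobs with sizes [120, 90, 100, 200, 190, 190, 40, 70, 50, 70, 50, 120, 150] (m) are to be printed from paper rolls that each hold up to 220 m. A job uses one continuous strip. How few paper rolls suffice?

Total = 200 + 190 + 190 + 150 + 120 + 120 + 100 + 90 + 70 + 70 + 50 + 50 + 40 = 1440 m.
Lower bound: ⌈1440/220⌉ = 7 paper rolls.
A packing using 7 paper rolls:
  roll 1: 200 = 200
  roll 2: 190 = 190
  roll 3: 190 = 190
  roll 4: 150 + 70 = 220
  roll 5: 120 + 100 = 220
  roll 6: 120 + 90 = 210
  roll 7: 70 + 50 + 50 + 40 = 210
This matches the lower bound, so 7 is optimal.

7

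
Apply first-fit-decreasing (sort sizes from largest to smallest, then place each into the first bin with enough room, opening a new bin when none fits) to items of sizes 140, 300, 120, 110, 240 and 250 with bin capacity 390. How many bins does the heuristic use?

4

Sorted descending: 300, 250, 240, 140, 120, 110.
  300 → bin 1 (new)  [load 300/390]
  250 → bin 2 (new)  [load 250/390]
  240 → bin 3 (new)  [load 240/390]
  140 → bin 2  [load 390/390]
  120 → bin 3  [load 360/390]
  110 → bin 4 (new)  [load 110/390]
4 bins opened.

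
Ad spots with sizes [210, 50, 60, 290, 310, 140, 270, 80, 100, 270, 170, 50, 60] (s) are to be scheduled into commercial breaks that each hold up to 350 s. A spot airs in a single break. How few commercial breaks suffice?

7

Total = 310 + 290 + 270 + 270 + 210 + 170 + 140 + 100 + 80 + 60 + 60 + 50 + 50 = 2060 s.
Lower bound: ⌈2060/350⌉ = 6 commercial breaks.
A packing using 7 commercial breaks:
  break 1: 310 = 310
  break 2: 290 + 60 = 350
  break 3: 270 + 80 = 350
  break 4: 270 + 60 = 330
  break 5: 210 + 140 = 350
  break 6: 170 + 100 + 50 = 320
  break 7: 50 = 50
No arrangement into 6 commercial breaks stays within capacity, so 7 is optimal.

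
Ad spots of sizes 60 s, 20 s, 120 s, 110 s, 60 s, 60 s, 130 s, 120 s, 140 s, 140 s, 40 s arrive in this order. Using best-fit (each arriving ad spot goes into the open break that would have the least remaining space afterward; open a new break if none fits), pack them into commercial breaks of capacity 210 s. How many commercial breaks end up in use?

  60 → break 1 (new)  [load 60/210]
  20 → break 1  [load 80/210]
  120 → break 1  [load 200/210]
  110 → break 2 (new)  [load 110/210]
  60 → break 2  [load 170/210]
  60 → break 3 (new)  [load 60/210]
  130 → break 3  [load 190/210]
  120 → break 4 (new)  [load 120/210]
  140 → break 5 (new)  [load 140/210]
  140 → break 6 (new)  [load 140/210]
  40 → break 2  [load 210/210]
6 commercial breaks opened.

6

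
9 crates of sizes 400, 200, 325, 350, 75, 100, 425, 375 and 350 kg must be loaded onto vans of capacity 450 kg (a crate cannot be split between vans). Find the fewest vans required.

7

Total = 425 + 400 + 375 + 350 + 350 + 325 + 200 + 100 + 75 = 2600 kg.
Lower bound: ⌈2600/450⌉ = 6 vans.
A packing using 7 vans:
  van 1: 425 = 425
  van 2: 400 = 400
  van 3: 375 + 75 = 450
  van 4: 350 + 100 = 450
  van 5: 350 = 350
  van 6: 325 = 325
  van 7: 200 = 200
No arrangement into 6 vans stays within capacity, so 7 is optimal.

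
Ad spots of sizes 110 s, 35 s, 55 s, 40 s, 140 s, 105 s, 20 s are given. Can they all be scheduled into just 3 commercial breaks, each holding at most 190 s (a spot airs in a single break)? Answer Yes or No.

A valid assignment using 3 commercial breaks:
  break 1: 140 + 40 = 180
  break 2: 110 + 55 + 20 = 185
  break 3: 105 + 35 = 140
Every load is within 190 s, so 3 commercial breaks suffice.

Yes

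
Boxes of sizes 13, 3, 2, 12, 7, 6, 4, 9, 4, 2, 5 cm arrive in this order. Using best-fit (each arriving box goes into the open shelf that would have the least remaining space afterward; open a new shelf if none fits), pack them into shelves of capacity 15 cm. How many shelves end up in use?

5

  13 → shelf 1 (new)  [load 13/15]
  3 → shelf 2 (new)  [load 3/15]
  2 → shelf 1  [load 15/15]
  12 → shelf 2  [load 15/15]
  7 → shelf 3 (new)  [load 7/15]
  6 → shelf 3  [load 13/15]
  4 → shelf 4 (new)  [load 4/15]
  9 → shelf 4  [load 13/15]
  4 → shelf 5 (new)  [load 4/15]
  2 → shelf 3  [load 15/15]
  5 → shelf 5  [load 9/15]
5 shelves opened.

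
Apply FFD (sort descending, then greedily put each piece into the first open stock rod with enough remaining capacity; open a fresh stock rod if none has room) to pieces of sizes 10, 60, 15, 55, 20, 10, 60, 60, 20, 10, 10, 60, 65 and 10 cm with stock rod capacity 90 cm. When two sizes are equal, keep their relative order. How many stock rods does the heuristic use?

6

Sorted descending: 65, 60, 60, 60, 60, 55, 20, 20, 15, 10, 10, 10, 10, 10.
  65 → stock rod 1 (new)  [load 65/90]
  60 → stock rod 2 (new)  [load 60/90]
  60 → stock rod 3 (new)  [load 60/90]
  60 → stock rod 4 (new)  [load 60/90]
  60 → stock rod 5 (new)  [load 60/90]
  55 → stock rod 6 (new)  [load 55/90]
  20 → stock rod 1  [load 85/90]
  20 → stock rod 2  [load 80/90]
  15 → stock rod 3  [load 75/90]
  10 → stock rod 2  [load 90/90]
  10 → stock rod 3  [load 85/90]
  10 → stock rod 4  [load 70/90]
  10 → stock rod 4  [load 80/90]
  10 → stock rod 4  [load 90/90]
6 stock rods opened.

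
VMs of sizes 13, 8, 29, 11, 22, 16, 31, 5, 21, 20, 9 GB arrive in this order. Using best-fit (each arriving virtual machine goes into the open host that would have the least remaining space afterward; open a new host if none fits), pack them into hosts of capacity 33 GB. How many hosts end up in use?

7

  13 → host 1 (new)  [load 13/33]
  8 → host 1  [load 21/33]
  29 → host 2 (new)  [load 29/33]
  11 → host 1  [load 32/33]
  22 → host 3 (new)  [load 22/33]
  16 → host 4 (new)  [load 16/33]
  31 → host 5 (new)  [load 31/33]
  5 → host 3  [load 27/33]
  21 → host 6 (new)  [load 21/33]
  20 → host 7 (new)  [load 20/33]
  9 → host 6  [load 30/33]
7 hosts opened.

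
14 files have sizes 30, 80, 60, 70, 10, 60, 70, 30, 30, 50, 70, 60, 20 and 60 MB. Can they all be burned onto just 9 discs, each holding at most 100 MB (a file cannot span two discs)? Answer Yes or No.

Yes

A valid assignment using 9 discs:
  disc 1: 80 + 20 = 100
  disc 2: 70 + 30 = 100
  disc 3: 70 + 30 = 100
  disc 4: 70 + 30 = 100
  disc 5: 60 + 10 = 70
  disc 6: 60 = 60
  disc 7: 60 = 60
  disc 8: 60 = 60
  disc 9: 50 = 50
Every load is within 100 MB, so 9 discs suffice.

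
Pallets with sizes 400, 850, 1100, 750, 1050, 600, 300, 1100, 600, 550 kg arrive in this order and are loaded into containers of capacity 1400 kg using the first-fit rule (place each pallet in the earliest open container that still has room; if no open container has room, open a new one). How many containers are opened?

6

  400 → container 1 (new)  [load 400/1400]
  850 → container 1  [load 1250/1400]
  1100 → container 2 (new)  [load 1100/1400]
  750 → container 3 (new)  [load 750/1400]
  1050 → container 4 (new)  [load 1050/1400]
  600 → container 3  [load 1350/1400]
  300 → container 2  [load 1400/1400]
  1100 → container 5 (new)  [load 1100/1400]
  600 → container 6 (new)  [load 600/1400]
  550 → container 6  [load 1150/1400]
6 containers opened.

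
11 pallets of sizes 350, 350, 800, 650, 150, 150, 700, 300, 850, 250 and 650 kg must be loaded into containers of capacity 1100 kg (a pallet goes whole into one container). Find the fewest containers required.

5

Total = 850 + 800 + 700 + 650 + 650 + 350 + 350 + 300 + 250 + 150 + 150 = 5200 kg.
Lower bound: ⌈5200/1100⌉ = 5 containers.
A packing using 5 containers:
  container 1: 850 + 250 = 1100
  container 2: 800 + 300 = 1100
  container 3: 700 + 350 = 1050
  container 4: 650 + 350 = 1000
  container 5: 650 + 150 + 150 = 950
This matches the lower bound, so 5 is optimal.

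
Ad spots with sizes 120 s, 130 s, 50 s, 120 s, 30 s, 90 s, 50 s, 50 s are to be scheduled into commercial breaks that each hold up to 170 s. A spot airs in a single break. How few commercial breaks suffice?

Total = 130 + 120 + 120 + 90 + 50 + 50 + 50 + 30 = 640 s.
Lower bound: ⌈640/170⌉ = 4 commercial breaks.
A packing using 4 commercial breaks:
  break 1: 130 + 30 = 160
  break 2: 120 + 50 = 170
  break 3: 120 + 50 = 170
  break 4: 90 + 50 = 140
This matches the lower bound, so 4 is optimal.

4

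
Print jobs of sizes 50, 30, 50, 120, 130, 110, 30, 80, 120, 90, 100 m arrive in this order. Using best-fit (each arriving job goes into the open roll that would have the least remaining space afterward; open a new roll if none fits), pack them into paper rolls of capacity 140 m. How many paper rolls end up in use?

8

  50 → roll 1 (new)  [load 50/140]
  30 → roll 1  [load 80/140]
  50 → roll 1  [load 130/140]
  120 → roll 2 (new)  [load 120/140]
  130 → roll 3 (new)  [load 130/140]
  110 → roll 4 (new)  [load 110/140]
  30 → roll 4  [load 140/140]
  80 → roll 5 (new)  [load 80/140]
  120 → roll 6 (new)  [load 120/140]
  90 → roll 7 (new)  [load 90/140]
  100 → roll 8 (new)  [load 100/140]
8 paper rolls opened.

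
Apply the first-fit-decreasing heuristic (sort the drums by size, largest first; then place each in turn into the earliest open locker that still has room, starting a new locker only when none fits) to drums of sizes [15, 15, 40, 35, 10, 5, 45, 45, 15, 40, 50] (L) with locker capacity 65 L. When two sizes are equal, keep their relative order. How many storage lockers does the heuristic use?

Sorted descending: 50, 45, 45, 40, 40, 35, 15, 15, 15, 10, 5.
  50 → locker 1 (new)  [load 50/65]
  45 → locker 2 (new)  [load 45/65]
  45 → locker 3 (new)  [load 45/65]
  40 → locker 4 (new)  [load 40/65]
  40 → locker 5 (new)  [load 40/65]
  35 → locker 6 (new)  [load 35/65]
  15 → locker 1  [load 65/65]
  15 → locker 2  [load 60/65]
  15 → locker 3  [load 60/65]
  10 → locker 4  [load 50/65]
  5 → locker 2  [load 65/65]
6 storage lockers opened.

6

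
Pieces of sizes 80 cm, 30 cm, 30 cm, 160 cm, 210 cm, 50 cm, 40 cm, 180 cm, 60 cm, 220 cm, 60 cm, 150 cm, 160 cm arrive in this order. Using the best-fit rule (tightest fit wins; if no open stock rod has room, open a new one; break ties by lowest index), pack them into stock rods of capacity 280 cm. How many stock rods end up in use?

7

  80 → stock rod 1 (new)  [load 80/280]
  30 → stock rod 1  [load 110/280]
  30 → stock rod 1  [load 140/280]
  160 → stock rod 2 (new)  [load 160/280]
  210 → stock rod 3 (new)  [load 210/280]
  50 → stock rod 3  [load 260/280]
  40 → stock rod 2  [load 200/280]
  180 → stock rod 4 (new)  [load 180/280]
  60 → stock rod 2  [load 260/280]
  220 → stock rod 5 (new)  [load 220/280]
  60 → stock rod 5  [load 280/280]
  150 → stock rod 6 (new)  [load 150/280]
  160 → stock rod 7 (new)  [load 160/280]
7 stock rods opened.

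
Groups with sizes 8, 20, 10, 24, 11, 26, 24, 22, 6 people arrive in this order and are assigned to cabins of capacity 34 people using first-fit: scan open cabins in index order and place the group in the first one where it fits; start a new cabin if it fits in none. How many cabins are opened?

5

  8 → cabin 1 (new)  [load 8/34]
  20 → cabin 1  [load 28/34]
  10 → cabin 2 (new)  [load 10/34]
  24 → cabin 2  [load 34/34]
  11 → cabin 3 (new)  [load 11/34]
  26 → cabin 4 (new)  [load 26/34]
  24 → cabin 5 (new)  [load 24/34]
  22 → cabin 3  [load 33/34]
  6 → cabin 1  [load 34/34]
5 cabins opened.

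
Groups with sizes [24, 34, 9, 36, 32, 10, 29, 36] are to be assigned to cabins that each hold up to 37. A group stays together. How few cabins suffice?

Total = 36 + 36 + 34 + 32 + 29 + 24 + 10 + 9 = 210.
Lower bound: ⌈210/37⌉ = 6 cabins.
A packing using 7 cabins:
  cabin 1: 36 = 36
  cabin 2: 36 = 36
  cabin 3: 34 = 34
  cabin 4: 32 = 32
  cabin 5: 29 = 29
  cabin 6: 24 + 10 = 34
  cabin 7: 9 = 9
No arrangement into 6 cabins stays within capacity, so 7 is optimal.

7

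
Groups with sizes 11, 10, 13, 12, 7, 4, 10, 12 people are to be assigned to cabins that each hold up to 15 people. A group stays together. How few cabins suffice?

7

Total = 13 + 12 + 12 + 11 + 10 + 10 + 7 + 4 = 79 people.
Lower bound: ⌈79/15⌉ = 6 cabins.
A packing using 7 cabins:
  cabin 1: 13 = 13
  cabin 2: 12 = 12
  cabin 3: 12 = 12
  cabin 4: 11 + 4 = 15
  cabin 5: 10 = 10
  cabin 6: 10 = 10
  cabin 7: 7 = 7
No arrangement into 6 cabins stays within capacity, so 7 is optimal.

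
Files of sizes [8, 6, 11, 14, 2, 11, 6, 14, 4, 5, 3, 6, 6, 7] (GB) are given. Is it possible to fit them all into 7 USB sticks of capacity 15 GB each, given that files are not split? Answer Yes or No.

Total = 103 GB; ⌈103/15⌉ = 7.
The bound of 7 does not rule out 7, but exhaustive search shows no assignment into 7 USB sticks of capacity 15 GB exists — the minimum is 8.

No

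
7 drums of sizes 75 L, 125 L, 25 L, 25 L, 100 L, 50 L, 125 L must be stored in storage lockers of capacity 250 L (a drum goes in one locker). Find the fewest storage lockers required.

3

Total = 125 + 125 + 100 + 75 + 50 + 25 + 25 = 525 L.
Lower bound: ⌈525/250⌉ = 3 storage lockers.
A packing using 3 storage lockers:
  locker 1: 125 + 125 = 250
  locker 2: 100 + 75 + 50 + 25 = 250
  locker 3: 25 = 25
This matches the lower bound, so 3 is optimal.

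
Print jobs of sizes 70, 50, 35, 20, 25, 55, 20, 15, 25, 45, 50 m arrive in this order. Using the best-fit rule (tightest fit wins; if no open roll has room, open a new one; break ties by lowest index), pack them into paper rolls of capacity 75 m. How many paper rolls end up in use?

  70 → roll 1 (new)  [load 70/75]
  50 → roll 2 (new)  [load 50/75]
  35 → roll 3 (new)  [load 35/75]
  20 → roll 2  [load 70/75]
  25 → roll 3  [load 60/75]
  55 → roll 4 (new)  [load 55/75]
  20 → roll 4  [load 75/75]
  15 → roll 3  [load 75/75]
  25 → roll 5 (new)  [load 25/75]
  45 → roll 5  [load 70/75]
  50 → roll 6 (new)  [load 50/75]
6 paper rolls opened.

6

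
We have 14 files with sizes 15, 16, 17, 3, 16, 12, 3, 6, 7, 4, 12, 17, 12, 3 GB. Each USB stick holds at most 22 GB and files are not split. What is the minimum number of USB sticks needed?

8

Total = 17 + 17 + 16 + 16 + 15 + 12 + 12 + 12 + 7 + 6 + 4 + 3 + 3 + 3 = 143 GB.
Lower bound: ⌈143/22⌉ = 7 USB sticks.
Also, 8 files each exceed 11 GB, and no two of those can share a USB stick, so at least 8 USB sticks are needed.
A packing using 8 USB sticks:
  USB stick 1: 17 + 4 = 21
  USB stick 2: 17 + 3 = 20
  USB stick 3: 16 + 6 = 22
  USB stick 4: 16 + 3 + 3 = 22
  USB stick 5: 15 + 7 = 22
  USB stick 6: 12 = 12
  USB stick 7: 12 = 12
  USB stick 8: 12 = 12
This matches the lower bound, so 8 is optimal.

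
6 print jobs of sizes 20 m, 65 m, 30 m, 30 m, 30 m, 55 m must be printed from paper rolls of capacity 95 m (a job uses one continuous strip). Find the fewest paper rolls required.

Total = 65 + 55 + 30 + 30 + 30 + 20 = 230 m.
Lower bound: ⌈230/95⌉ = 3 paper rolls.
A packing using 3 paper rolls:
  roll 1: 65 + 30 = 95
  roll 2: 55 + 30 = 85
  roll 3: 30 + 20 = 50
This matches the lower bound, so 3 is optimal.

3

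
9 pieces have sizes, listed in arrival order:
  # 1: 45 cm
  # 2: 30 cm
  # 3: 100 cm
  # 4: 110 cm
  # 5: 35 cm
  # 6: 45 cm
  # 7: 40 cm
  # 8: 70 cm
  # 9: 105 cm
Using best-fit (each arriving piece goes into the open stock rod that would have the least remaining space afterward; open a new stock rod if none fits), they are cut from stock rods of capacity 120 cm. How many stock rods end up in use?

6

  45 → stock rod 1 (new)  [load 45/120]
  30 → stock rod 1  [load 75/120]
  100 → stock rod 2 (new)  [load 100/120]
  110 → stock rod 3 (new)  [load 110/120]
  35 → stock rod 1  [load 110/120]
  45 → stock rod 4 (new)  [load 45/120]
  40 → stock rod 4  [load 85/120]
  70 → stock rod 5 (new)  [load 70/120]
  105 → stock rod 6 (new)  [load 105/120]
6 stock rods opened.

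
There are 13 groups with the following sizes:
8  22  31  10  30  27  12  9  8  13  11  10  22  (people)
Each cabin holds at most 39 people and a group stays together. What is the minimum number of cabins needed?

6

Total = 31 + 30 + 27 + 22 + 22 + 13 + 12 + 11 + 10 + 10 + 9 + 8 + 8 = 213 people.
Lower bound: ⌈213/39⌉ = 6 cabins.
A packing using 6 cabins:
  cabin 1: 31 + 8 = 39
  cabin 2: 30 + 9 = 39
  cabin 3: 27 + 12 = 39
  cabin 4: 22 + 13 = 35
  cabin 5: 22 + 11 = 33
  cabin 6: 10 + 10 + 8 = 28
This matches the lower bound, so 6 is optimal.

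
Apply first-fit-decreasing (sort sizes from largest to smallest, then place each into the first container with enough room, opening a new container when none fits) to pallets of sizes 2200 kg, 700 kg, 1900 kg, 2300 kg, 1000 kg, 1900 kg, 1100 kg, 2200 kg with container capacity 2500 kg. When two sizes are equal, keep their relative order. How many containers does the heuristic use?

Sorted descending: 2300, 2200, 2200, 1900, 1900, 1100, 1000, 700.
  2300 → container 1 (new)  [load 2300/2500]
  2200 → container 2 (new)  [load 2200/2500]
  2200 → container 3 (new)  [load 2200/2500]
  1900 → container 4 (new)  [load 1900/2500]
  1900 → container 5 (new)  [load 1900/2500]
  1100 → container 6 (new)  [load 1100/2500]
  1000 → container 6  [load 2100/2500]
  700 → container 7 (new)  [load 700/2500]
7 containers opened.

7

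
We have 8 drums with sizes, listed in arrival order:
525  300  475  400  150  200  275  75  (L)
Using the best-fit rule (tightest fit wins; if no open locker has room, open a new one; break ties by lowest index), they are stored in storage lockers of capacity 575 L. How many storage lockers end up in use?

  525 → locker 1 (new)  [load 525/575]
  300 → locker 2 (new)  [load 300/575]
  475 → locker 3 (new)  [load 475/575]
  400 → locker 4 (new)  [load 400/575]
  150 → locker 4  [load 550/575]
  200 → locker 2  [load 500/575]
  275 → locker 5 (new)  [load 275/575]
  75 → locker 2  [load 575/575]
5 storage lockers opened.

5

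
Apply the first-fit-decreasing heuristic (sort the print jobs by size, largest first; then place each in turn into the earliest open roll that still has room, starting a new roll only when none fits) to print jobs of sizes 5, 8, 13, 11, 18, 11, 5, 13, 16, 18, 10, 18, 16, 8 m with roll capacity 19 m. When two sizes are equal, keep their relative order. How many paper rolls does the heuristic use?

Sorted descending: 18, 18, 18, 16, 16, 13, 13, 11, 11, 10, 8, 8, 5, 5.
  18 → roll 1 (new)  [load 18/19]
  18 → roll 2 (new)  [load 18/19]
  18 → roll 3 (new)  [load 18/19]
  16 → roll 4 (new)  [load 16/19]
  16 → roll 5 (new)  [load 16/19]
  13 → roll 6 (new)  [load 13/19]
  13 → roll 7 (new)  [load 13/19]
  11 → roll 8 (new)  [load 11/19]
  11 → roll 9 (new)  [load 11/19]
  10 → roll 10 (new)  [load 10/19]
  8 → roll 8  [load 19/19]
  8 → roll 9  [load 19/19]
  5 → roll 6  [load 18/19]
  5 → roll 7  [load 18/19]
10 paper rolls opened.

10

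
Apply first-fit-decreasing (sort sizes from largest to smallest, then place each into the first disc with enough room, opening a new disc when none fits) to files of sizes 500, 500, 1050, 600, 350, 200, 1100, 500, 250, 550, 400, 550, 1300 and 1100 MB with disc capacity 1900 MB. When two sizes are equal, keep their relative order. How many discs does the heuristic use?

Sorted descending: 1300, 1100, 1100, 1050, 600, 550, 550, 500, 500, 500, 400, 350, 250, 200.
  1300 → disc 1 (new)  [load 1300/1900]
  1100 → disc 2 (new)  [load 1100/1900]
  1100 → disc 3 (new)  [load 1100/1900]
  1050 → disc 4 (new)  [load 1050/1900]
  600 → disc 1  [load 1900/1900]
  550 → disc 2  [load 1650/1900]
  550 → disc 3  [load 1650/1900]
  500 → disc 4  [load 1550/1900]
  500 → disc 5 (new)  [load 500/1900]
  500 → disc 5  [load 1000/1900]
  400 → disc 5  [load 1400/1900]
  350 → disc 4  [load 1900/1900]
  250 → disc 2  [load 1900/1900]
  200 → disc 3  [load 1850/1900]
5 discs opened.

5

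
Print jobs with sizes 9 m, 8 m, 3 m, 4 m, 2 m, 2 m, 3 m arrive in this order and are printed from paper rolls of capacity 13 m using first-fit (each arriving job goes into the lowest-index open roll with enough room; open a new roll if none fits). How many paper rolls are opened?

3

  9 → roll 1 (new)  [load 9/13]
  8 → roll 2 (new)  [load 8/13]
  3 → roll 1  [load 12/13]
  4 → roll 2  [load 12/13]
  2 → roll 3 (new)  [load 2/13]
  2 → roll 3  [load 4/13]
  3 → roll 3  [load 7/13]
3 paper rolls opened.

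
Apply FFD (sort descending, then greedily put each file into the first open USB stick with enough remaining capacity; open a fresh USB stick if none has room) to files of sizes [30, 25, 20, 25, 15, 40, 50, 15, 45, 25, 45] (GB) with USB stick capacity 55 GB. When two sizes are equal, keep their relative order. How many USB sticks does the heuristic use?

7

Sorted descending: 50, 45, 45, 40, 30, 25, 25, 25, 20, 15, 15.
  50 → USB stick 1 (new)  [load 50/55]
  45 → USB stick 2 (new)  [load 45/55]
  45 → USB stick 3 (new)  [load 45/55]
  40 → USB stick 4 (new)  [load 40/55]
  30 → USB stick 5 (new)  [load 30/55]
  25 → USB stick 5  [load 55/55]
  25 → USB stick 6 (new)  [load 25/55]
  25 → USB stick 6  [load 50/55]
  20 → USB stick 7 (new)  [load 20/55]
  15 → USB stick 4  [load 55/55]
  15 → USB stick 7  [load 35/55]
7 USB sticks opened.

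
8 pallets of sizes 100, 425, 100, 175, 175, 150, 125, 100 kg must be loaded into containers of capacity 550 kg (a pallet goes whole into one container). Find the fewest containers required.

3

Total = 425 + 175 + 175 + 150 + 125 + 100 + 100 + 100 = 1350 kg.
Lower bound: ⌈1350/550⌉ = 3 containers.
A packing using 3 containers:
  container 1: 425 + 125 = 550
  container 2: 175 + 175 + 150 = 500
  container 3: 100 + 100 + 100 = 300
This matches the lower bound, so 3 is optimal.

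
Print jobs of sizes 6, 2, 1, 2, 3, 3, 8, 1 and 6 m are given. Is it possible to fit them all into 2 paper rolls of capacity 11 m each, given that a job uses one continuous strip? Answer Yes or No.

Total = 32 m; ⌈32/11⌉ = 3.
At least 3 paper rolls are required, but only 2 are allowed.

No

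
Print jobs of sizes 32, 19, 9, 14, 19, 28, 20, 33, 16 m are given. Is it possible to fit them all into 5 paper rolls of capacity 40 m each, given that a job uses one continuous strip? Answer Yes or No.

No

Total = 190 m; ⌈190/40⌉ = 5.
The bound of 5 does not rule out 5, but exhaustive search shows no assignment into 5 paper rolls of capacity 40 m exists — the minimum is 6.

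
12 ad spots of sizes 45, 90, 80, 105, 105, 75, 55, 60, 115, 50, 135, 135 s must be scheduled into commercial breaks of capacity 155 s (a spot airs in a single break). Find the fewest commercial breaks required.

Total = 135 + 135 + 115 + 105 + 105 + 90 + 80 + 75 + 60 + 55 + 50 + 45 = 1050 s.
Lower bound: ⌈1050/155⌉ = 7 commercial breaks.
A packing using 8 commercial breaks:
  break 1: 135 = 135
  break 2: 135 = 135
  break 3: 115 = 115
  break 4: 105 + 50 = 155
  break 5: 105 + 45 = 150
  break 6: 90 + 60 = 150
  break 7: 80 + 75 = 155
  break 8: 55 = 55
No arrangement into 7 commercial breaks stays within capacity, so 8 is optimal.

8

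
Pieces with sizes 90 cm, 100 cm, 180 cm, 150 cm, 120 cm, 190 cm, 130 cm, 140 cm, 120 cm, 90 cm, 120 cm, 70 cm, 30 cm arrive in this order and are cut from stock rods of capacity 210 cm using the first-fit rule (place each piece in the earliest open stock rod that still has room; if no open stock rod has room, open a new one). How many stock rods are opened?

9

  90 → stock rod 1 (new)  [load 90/210]
  100 → stock rod 1  [load 190/210]
  180 → stock rod 2 (new)  [load 180/210]
  150 → stock rod 3 (new)  [load 150/210]
  120 → stock rod 4 (new)  [load 120/210]
  190 → stock rod 5 (new)  [load 190/210]
  130 → stock rod 6 (new)  [load 130/210]
  140 → stock rod 7 (new)  [load 140/210]
  120 → stock rod 8 (new)  [load 120/210]
  90 → stock rod 4  [load 210/210]
  120 → stock rod 9 (new)  [load 120/210]
  70 → stock rod 6  [load 200/210]
  30 → stock rod 2  [load 210/210]
9 stock rods opened.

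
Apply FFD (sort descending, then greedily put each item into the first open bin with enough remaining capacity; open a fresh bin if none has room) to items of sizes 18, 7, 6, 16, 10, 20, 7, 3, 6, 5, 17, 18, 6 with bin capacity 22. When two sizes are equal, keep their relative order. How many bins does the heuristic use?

Sorted descending: 20, 18, 18, 17, 16, 10, 7, 7, 6, 6, 6, 5, 3.
  20 → bin 1 (new)  [load 20/22]
  18 → bin 2 (new)  [load 18/22]
  18 → bin 3 (new)  [load 18/22]
  17 → bin 4 (new)  [load 17/22]
  16 → bin 5 (new)  [load 16/22]
  10 → bin 6 (new)  [load 10/22]
  7 → bin 6  [load 17/22]
  7 → bin 7 (new)  [load 7/22]
  6 → bin 5  [load 22/22]
  6 → bin 7  [load 13/22]
  6 → bin 7  [load 19/22]
  5 → bin 4  [load 22/22]
  3 → bin 2  [load 21/22]
7 bins opened.

7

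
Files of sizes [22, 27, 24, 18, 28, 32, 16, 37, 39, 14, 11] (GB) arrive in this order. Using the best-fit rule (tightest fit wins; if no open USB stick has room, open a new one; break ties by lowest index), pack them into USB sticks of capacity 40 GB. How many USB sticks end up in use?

8

  22 → USB stick 1 (new)  [load 22/40]
  27 → USB stick 2 (new)  [load 27/40]
  24 → USB stick 3 (new)  [load 24/40]
  18 → USB stick 1  [load 40/40]
  28 → USB stick 4 (new)  [load 28/40]
  32 → USB stick 5 (new)  [load 32/40]
  16 → USB stick 3  [load 40/40]
  37 → USB stick 6 (new)  [load 37/40]
  39 → USB stick 7 (new)  [load 39/40]
  14 → USB stick 8 (new)  [load 14/40]
  11 → USB stick 4  [load 39/40]
8 USB sticks opened.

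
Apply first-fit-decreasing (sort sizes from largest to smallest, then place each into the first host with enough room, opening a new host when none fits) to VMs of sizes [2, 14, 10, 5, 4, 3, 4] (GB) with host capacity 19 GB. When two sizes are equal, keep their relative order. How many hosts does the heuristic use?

Sorted descending: 14, 10, 5, 4, 4, 3, 2.
  14 → host 1 (new)  [load 14/19]
  10 → host 2 (new)  [load 10/19]
  5 → host 1  [load 19/19]
  4 → host 2  [load 14/19]
  4 → host 2  [load 18/19]
  3 → host 3 (new)  [load 3/19]
  2 → host 3  [load 5/19]
3 hosts opened.

3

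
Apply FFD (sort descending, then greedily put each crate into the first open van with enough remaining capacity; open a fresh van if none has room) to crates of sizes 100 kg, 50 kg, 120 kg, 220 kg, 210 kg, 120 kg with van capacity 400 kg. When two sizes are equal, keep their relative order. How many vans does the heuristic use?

Sorted descending: 220, 210, 120, 120, 100, 50.
  220 → van 1 (new)  [load 220/400]
  210 → van 2 (new)  [load 210/400]
  120 → van 1  [load 340/400]
  120 → van 2  [load 330/400]
  100 → van 3 (new)  [load 100/400]
  50 → van 1  [load 390/400]
3 vans opened.

3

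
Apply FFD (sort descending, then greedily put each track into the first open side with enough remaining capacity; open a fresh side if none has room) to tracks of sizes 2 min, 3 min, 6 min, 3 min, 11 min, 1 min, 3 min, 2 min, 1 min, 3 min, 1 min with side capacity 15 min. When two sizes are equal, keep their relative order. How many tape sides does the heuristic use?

3

Sorted descending: 11, 6, 3, 3, 3, 3, 2, 2, 1, 1, 1.
  11 → side 1 (new)  [load 11/15]
  6 → side 2 (new)  [load 6/15]
  3 → side 1  [load 14/15]
  3 → side 2  [load 9/15]
  3 → side 2  [load 12/15]
  3 → side 2  [load 15/15]
  2 → side 3 (new)  [load 2/15]
  2 → side 3  [load 4/15]
  1 → side 1  [load 15/15]
  1 → side 3  [load 5/15]
  1 → side 3  [load 6/15]
3 tape sides opened.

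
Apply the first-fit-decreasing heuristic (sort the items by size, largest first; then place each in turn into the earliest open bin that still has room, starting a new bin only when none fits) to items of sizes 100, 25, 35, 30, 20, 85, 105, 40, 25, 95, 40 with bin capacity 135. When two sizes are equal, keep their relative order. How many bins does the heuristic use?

Sorted descending: 105, 100, 95, 85, 40, 40, 35, 30, 25, 25, 20.
  105 → bin 1 (new)  [load 105/135]
  100 → bin 2 (new)  [load 100/135]
  95 → bin 3 (new)  [load 95/135]
  85 → bin 4 (new)  [load 85/135]
  40 → bin 3  [load 135/135]
  40 → bin 4  [load 125/135]
  35 → bin 2  [load 135/135]
  30 → bin 1  [load 135/135]
  25 → bin 5 (new)  [load 25/135]
  25 → bin 5  [load 50/135]
  20 → bin 5  [load 70/135]
5 bins opened.

5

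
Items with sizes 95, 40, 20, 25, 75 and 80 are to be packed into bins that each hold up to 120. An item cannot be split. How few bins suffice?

3

Total = 95 + 80 + 75 + 40 + 25 + 20 = 335.
Lower bound: ⌈335/120⌉ = 3 bins.
A packing using 3 bins:
  bin 1: 95 + 25 = 120
  bin 2: 80 + 40 = 120
  bin 3: 75 + 20 = 95
This matches the lower bound, so 3 is optimal.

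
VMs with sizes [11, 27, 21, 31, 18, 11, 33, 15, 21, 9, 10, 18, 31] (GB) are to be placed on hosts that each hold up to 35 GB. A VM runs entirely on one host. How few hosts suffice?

9

Total = 33 + 31 + 31 + 27 + 21 + 21 + 18 + 18 + 15 + 11 + 11 + 10 + 9 = 256 GB.
Lower bound: ⌈256/35⌉ = 8 hosts.
A packing using 9 hosts:
  host 1: 33 = 33
  host 2: 31 = 31
  host 3: 31 = 31
  host 4: 27 = 27
  host 5: 21 + 11 = 32
  host 6: 21 + 11 = 32
  host 7: 18 + 15 = 33
  host 8: 18 + 10 = 28
  host 9: 9 = 9
No arrangement into 8 hosts stays within capacity, so 9 is optimal.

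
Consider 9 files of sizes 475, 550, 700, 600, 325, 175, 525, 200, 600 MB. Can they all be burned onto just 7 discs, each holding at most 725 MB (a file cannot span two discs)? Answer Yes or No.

A valid assignment using 7 discs:
  disc 1: 700 = 700
  disc 2: 600 = 600
  disc 3: 600 = 600
  disc 4: 550 + 175 = 725
  disc 5: 525 + 200 = 725
  disc 6: 475 = 475
  disc 7: 325 = 325
Every load is within 725 MB, so 7 discs suffice.

Yes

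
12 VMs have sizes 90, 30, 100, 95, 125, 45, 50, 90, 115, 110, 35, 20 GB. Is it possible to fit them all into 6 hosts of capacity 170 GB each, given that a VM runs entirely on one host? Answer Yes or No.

No

Total = 905 GB; ⌈905/170⌉ = 6.
7 VMs each exceed half the capacity and cannot share a host, forcing at least 7 hosts.
At least 7 hosts are required, but only 6 are allowed.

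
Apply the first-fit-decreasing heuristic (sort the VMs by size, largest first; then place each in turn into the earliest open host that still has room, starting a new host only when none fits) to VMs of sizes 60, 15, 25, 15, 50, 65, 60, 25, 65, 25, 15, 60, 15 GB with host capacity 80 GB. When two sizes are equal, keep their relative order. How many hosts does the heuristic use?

7

Sorted descending: 65, 65, 60, 60, 60, 50, 25, 25, 25, 15, 15, 15, 15.
  65 → host 1 (new)  [load 65/80]
  65 → host 2 (new)  [load 65/80]
  60 → host 3 (new)  [load 60/80]
  60 → host 4 (new)  [load 60/80]
  60 → host 5 (new)  [load 60/80]
  50 → host 6 (new)  [load 50/80]
  25 → host 6  [load 75/80]
  25 → host 7 (new)  [load 25/80]
  25 → host 7  [load 50/80]
  15 → host 1  [load 80/80]
  15 → host 2  [load 80/80]
  15 → host 3  [load 75/80]
  15 → host 4  [load 75/80]
7 hosts opened.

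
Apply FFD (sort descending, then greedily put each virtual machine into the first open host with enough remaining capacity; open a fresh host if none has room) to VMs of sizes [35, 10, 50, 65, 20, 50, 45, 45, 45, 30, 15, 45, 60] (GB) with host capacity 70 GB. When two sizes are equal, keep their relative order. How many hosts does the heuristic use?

9

Sorted descending: 65, 60, 50, 50, 45, 45, 45, 45, 35, 30, 20, 15, 10.
  65 → host 1 (new)  [load 65/70]
  60 → host 2 (new)  [load 60/70]
  50 → host 3 (new)  [load 50/70]
  50 → host 4 (new)  [load 50/70]
  45 → host 5 (new)  [load 45/70]
  45 → host 6 (new)  [load 45/70]
  45 → host 7 (new)  [load 45/70]
  45 → host 8 (new)  [load 45/70]
  35 → host 9 (new)  [load 35/70]
  30 → host 9  [load 65/70]
  20 → host 3  [load 70/70]
  15 → host 4  [load 65/70]
  10 → host 2  [load 70/70]
9 hosts opened.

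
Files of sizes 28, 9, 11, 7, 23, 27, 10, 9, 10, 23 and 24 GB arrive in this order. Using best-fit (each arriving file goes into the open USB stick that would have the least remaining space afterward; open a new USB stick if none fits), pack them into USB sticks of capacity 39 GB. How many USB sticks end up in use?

  28 → USB stick 1 (new)  [load 28/39]
  9 → USB stick 1  [load 37/39]
  11 → USB stick 2 (new)  [load 11/39]
  7 → USB stick 2  [load 18/39]
  23 → USB stick 3 (new)  [load 23/39]
  27 → USB stick 4 (new)  [load 27/39]
  10 → USB stick 4  [load 37/39]
  9 → USB stick 3  [load 32/39]
  10 → USB stick 2  [load 28/39]
  23 → USB stick 5 (new)  [load 23/39]
  24 → USB stick 6 (new)  [load 24/39]
6 USB sticks opened.

6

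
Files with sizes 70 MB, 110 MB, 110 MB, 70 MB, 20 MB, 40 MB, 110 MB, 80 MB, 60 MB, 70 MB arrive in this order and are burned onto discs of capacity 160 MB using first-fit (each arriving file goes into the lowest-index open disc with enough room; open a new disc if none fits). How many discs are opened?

  70 → disc 1 (new)  [load 70/160]
  110 → disc 2 (new)  [load 110/160]
  110 → disc 3 (new)  [load 110/160]
  70 → disc 1  [load 140/160]
  20 → disc 1  [load 160/160]
  40 → disc 2  [load 150/160]
  110 → disc 4 (new)  [load 110/160]
  80 → disc 5 (new)  [load 80/160]
  60 → disc 5  [load 140/160]
  70 → disc 6 (new)  [load 70/160]
6 discs opened.

6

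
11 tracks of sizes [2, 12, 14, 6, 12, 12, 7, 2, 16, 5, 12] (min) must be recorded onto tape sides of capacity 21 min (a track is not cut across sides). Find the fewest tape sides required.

6

Total = 16 + 14 + 12 + 12 + 12 + 12 + 7 + 6 + 5 + 2 + 2 = 100 min.
Lower bound: ⌈100/21⌉ = 5 tape sides.
Also, 6 tracks each exceed 21/2 min, and no two of those can share a side, so at least 6 tape sides are needed.
A packing using 6 tape sides:
  side 1: 16 + 5 = 21
  side 2: 14 + 7 = 21
  side 3: 12 + 6 + 2 = 20
  side 4: 12 + 2 = 14
  side 5: 12 = 12
  side 6: 12 = 12
This matches the lower bound, so 6 is optimal.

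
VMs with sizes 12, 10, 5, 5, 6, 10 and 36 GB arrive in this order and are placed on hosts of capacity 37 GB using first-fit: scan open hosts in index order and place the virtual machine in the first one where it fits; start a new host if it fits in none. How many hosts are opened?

3

  12 → host 1 (new)  [load 12/37]
  10 → host 1  [load 22/37]
  5 → host 1  [load 27/37]
  5 → host 1  [load 32/37]
  6 → host 2 (new)  [load 6/37]
  10 → host 2  [load 16/37]
  36 → host 3 (new)  [load 36/37]
3 hosts opened.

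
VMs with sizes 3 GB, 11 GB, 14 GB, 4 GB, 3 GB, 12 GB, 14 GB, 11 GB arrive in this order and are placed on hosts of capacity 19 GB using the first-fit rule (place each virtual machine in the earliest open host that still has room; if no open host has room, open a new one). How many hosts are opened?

5

  3 → host 1 (new)  [load 3/19]
  11 → host 1  [load 14/19]
  14 → host 2 (new)  [load 14/19]
  4 → host 1  [load 18/19]
  3 → host 2  [load 17/19]
  12 → host 3 (new)  [load 12/19]
  14 → host 4 (new)  [load 14/19]
  11 → host 5 (new)  [load 11/19]
5 hosts opened.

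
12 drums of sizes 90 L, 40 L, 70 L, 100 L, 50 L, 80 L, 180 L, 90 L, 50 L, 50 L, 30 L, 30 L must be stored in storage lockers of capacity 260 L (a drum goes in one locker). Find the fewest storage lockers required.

Total = 180 + 100 + 90 + 90 + 80 + 70 + 50 + 50 + 50 + 40 + 30 + 30 = 860 L.
Lower bound: ⌈860/260⌉ = 4 storage lockers.
A packing using 4 storage lockers:
  locker 1: 180 + 80 = 260
  locker 2: 100 + 90 + 70 = 260
  locker 3: 90 + 50 + 50 + 50 = 240
  locker 4: 40 + 30 + 30 = 100
This matches the lower bound, so 4 is optimal.

4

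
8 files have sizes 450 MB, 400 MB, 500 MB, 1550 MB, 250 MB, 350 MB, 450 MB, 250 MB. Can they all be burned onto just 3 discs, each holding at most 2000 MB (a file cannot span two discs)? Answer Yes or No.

A valid assignment using 3 discs:
  disc 1: 1550 + 450 = 2000
  disc 2: 500 + 450 + 400 + 350 + 250 = 1950
  disc 3: 250 = 250
Every load is within 2000 MB, so 3 discs suffice.

Yes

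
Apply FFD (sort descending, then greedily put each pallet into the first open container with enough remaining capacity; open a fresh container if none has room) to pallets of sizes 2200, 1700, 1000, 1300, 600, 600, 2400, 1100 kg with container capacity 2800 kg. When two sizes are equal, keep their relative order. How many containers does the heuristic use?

5

Sorted descending: 2400, 2200, 1700, 1300, 1100, 1000, 600, 600.
  2400 → container 1 (new)  [load 2400/2800]
  2200 → container 2 (new)  [load 2200/2800]
  1700 → container 3 (new)  [load 1700/2800]
  1300 → container 4 (new)  [load 1300/2800]
  1100 → container 3  [load 2800/2800]
  1000 → container 4  [load 2300/2800]
  600 → container 2  [load 2800/2800]
  600 → container 5 (new)  [load 600/2800]
5 containers opened.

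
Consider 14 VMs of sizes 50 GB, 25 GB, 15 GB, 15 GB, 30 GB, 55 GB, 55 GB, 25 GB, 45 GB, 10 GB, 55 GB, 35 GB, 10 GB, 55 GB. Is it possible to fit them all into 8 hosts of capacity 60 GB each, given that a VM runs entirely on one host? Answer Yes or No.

Total = 480 GB; ⌈480/60⌉ = 8.
The bound of 8 does not rule out 8, but exhaustive search shows no assignment into 8 hosts of capacity 60 GB exists — the minimum is 9.

No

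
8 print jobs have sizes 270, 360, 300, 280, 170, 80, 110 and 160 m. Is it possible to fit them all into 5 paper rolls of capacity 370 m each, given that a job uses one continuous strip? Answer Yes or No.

Total = 1730 m; ⌈1730/370⌉ = 5.
The bound of 5 does not rule out 5, but exhaustive search shows no assignment into 5 paper rolls of capacity 370 m exists — the minimum is 6.

No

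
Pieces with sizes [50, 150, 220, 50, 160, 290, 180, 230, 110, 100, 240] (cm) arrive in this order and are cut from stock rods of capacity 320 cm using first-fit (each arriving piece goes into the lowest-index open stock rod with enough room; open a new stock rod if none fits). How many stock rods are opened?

  50 → stock rod 1 (new)  [load 50/320]
  150 → stock rod 1  [load 200/320]
  220 → stock rod 2 (new)  [load 220/320]
  50 → stock rod 1  [load 250/320]
  160 → stock rod 3 (new)  [load 160/320]
  290 → stock rod 4 (new)  [load 290/320]
  180 → stock rod 5 (new)  [load 180/320]
  230 → stock rod 6 (new)  [load 230/320]
  110 → stock rod 3  [load 270/320]
  100 → stock rod 2  [load 320/320]
  240 → stock rod 7 (new)  [load 240/320]
7 stock rods opened.

7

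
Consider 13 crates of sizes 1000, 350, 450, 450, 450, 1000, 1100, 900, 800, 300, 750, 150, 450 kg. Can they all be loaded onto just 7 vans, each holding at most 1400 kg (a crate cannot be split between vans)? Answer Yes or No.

Yes

A valid assignment using 7 vans:
  van 1: 1100 + 300 = 1400
  van 2: 1000 + 350 = 1350
  van 3: 1000 + 150 = 1150
  van 4: 900 + 450 = 1350
  van 5: 800 + 450 = 1250
  van 6: 750 + 450 = 1200
  van 7: 450 = 450
Every load is within 1400 kg, so 7 vans suffice.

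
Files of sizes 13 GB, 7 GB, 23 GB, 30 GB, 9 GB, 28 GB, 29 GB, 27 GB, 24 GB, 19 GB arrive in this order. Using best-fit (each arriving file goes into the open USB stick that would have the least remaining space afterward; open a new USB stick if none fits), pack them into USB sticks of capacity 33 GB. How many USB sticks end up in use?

  13 → USB stick 1 (new)  [load 13/33]
  7 → USB stick 1  [load 20/33]
  23 → USB stick 2 (new)  [load 23/33]
  30 → USB stick 3 (new)  [load 30/33]
  9 → USB stick 2  [load 32/33]
  28 → USB stick 4 (new)  [load 28/33]
  29 → USB stick 5 (new)  [load 29/33]
  27 → USB stick 6 (new)  [load 27/33]
  24 → USB stick 7 (new)  [load 24/33]
  19 → USB stick 8 (new)  [load 19/33]
8 USB sticks opened.

8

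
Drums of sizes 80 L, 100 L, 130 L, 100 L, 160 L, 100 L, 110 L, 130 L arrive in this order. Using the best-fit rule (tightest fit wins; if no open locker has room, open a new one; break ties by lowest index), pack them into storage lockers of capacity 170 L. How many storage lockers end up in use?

  80 → locker 1 (new)  [load 80/170]
  100 → locker 2 (new)  [load 100/170]
  130 → locker 3 (new)  [load 130/170]
  100 → locker 4 (new)  [load 100/170]
  160 → locker 5 (new)  [load 160/170]
  100 → locker 6 (new)  [load 100/170]
  110 → locker 7 (new)  [load 110/170]
  130 → locker 8 (new)  [load 130/170]
8 storage lockers opened.

8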